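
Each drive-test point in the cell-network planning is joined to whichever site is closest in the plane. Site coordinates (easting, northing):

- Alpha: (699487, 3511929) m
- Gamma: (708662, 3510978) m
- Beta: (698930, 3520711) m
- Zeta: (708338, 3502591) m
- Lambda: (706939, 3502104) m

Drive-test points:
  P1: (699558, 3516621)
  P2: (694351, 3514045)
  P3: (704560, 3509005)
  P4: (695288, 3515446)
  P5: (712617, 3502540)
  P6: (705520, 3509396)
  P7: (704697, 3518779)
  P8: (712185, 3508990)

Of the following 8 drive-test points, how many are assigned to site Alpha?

2

P1 → Beta
P2 → Alpha
P3 → Gamma
P4 → Alpha
P5 → Zeta
P6 → Gamma
P7 → Beta
P8 → Gamma
2 of the 8 go to Alpha.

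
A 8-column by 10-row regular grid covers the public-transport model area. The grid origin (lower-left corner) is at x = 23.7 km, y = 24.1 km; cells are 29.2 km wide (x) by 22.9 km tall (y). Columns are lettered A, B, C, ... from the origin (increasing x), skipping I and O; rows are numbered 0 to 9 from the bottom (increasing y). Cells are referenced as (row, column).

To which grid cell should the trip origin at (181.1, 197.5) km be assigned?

(7, F)

Column index: ⌊(181.1 − 23.7) / 29.2⌋ = ⌊5.390⌋ = 5 → column F
Row offset from origin: ⌊(197.5 − 24.1) / 22.9⌋ = ⌊7.572⌋ = 7 → row 7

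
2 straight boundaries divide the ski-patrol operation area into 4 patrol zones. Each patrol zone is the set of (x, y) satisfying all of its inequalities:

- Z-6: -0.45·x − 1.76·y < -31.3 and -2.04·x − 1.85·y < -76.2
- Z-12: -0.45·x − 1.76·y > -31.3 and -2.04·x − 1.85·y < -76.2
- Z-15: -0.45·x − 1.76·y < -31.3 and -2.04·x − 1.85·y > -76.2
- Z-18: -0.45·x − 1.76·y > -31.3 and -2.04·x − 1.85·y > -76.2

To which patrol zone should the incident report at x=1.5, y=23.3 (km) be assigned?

-0.45·1.5 − 1.76·23.3 = -41.683, which is < -31.3
-2.04·1.5 − 1.85·23.3 = -46.165, which is > -76.2
This sign pattern matches Z-15.

Z-15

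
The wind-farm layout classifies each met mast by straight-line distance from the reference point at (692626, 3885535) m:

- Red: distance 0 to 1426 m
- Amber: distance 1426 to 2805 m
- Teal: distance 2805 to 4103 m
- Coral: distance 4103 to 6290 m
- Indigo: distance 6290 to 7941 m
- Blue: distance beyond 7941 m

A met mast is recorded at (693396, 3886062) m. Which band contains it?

Red

Distance = √((693396−692626)² + (3886062−3885535)²) = √(592900.000 + 277729.000) = 933.075 m.
0 ≤ 933.075 < 1426 → Red.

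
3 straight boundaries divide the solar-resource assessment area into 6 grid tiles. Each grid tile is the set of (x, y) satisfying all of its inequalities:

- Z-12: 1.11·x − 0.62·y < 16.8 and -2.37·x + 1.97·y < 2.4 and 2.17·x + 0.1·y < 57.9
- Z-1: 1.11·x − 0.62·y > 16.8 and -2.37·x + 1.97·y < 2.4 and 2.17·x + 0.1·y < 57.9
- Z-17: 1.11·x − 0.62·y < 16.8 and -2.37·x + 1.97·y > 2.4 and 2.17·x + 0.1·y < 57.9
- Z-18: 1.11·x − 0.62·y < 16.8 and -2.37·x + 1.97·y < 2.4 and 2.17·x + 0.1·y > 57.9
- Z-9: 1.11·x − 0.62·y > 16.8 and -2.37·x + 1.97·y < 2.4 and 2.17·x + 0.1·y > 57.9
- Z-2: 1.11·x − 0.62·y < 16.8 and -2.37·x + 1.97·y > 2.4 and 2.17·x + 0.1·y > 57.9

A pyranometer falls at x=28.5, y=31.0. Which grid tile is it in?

1.11·28.5 − 0.62·31.0 = 12.415, which is < 16.8
-2.37·28.5 + 1.97·31.0 = -6.475, which is < 2.4
2.17·28.5 + 0.1·31.0 = 64.945, which is > 57.9
This sign pattern matches Z-18.

Z-18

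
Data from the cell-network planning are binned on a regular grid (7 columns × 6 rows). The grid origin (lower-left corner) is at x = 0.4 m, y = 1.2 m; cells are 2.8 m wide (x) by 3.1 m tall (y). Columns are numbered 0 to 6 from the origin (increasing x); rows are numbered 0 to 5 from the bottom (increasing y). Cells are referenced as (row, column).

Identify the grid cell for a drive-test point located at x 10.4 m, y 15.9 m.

(4, 3)

Column index: ⌊(10.4 − 0.4) / 2.8⌋ = ⌊3.571⌋ = 3
Row offset from origin: ⌊(15.9 − 1.2) / 3.1⌋ = ⌊4.742⌋ = 4 → row 4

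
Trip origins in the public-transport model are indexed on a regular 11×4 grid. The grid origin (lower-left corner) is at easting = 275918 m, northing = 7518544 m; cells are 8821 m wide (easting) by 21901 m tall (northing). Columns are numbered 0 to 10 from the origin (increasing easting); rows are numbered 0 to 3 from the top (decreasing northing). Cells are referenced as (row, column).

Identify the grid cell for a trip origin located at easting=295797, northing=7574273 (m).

(1, 2)

Column index: ⌊(295797 − 275918) / 8821⌋ = ⌊2.254⌋ = 2
Row offset from origin: ⌊(7574273 − 7518544) / 21901⌋ = ⌊2.545⌋ = 2 → row 1 (counted from top)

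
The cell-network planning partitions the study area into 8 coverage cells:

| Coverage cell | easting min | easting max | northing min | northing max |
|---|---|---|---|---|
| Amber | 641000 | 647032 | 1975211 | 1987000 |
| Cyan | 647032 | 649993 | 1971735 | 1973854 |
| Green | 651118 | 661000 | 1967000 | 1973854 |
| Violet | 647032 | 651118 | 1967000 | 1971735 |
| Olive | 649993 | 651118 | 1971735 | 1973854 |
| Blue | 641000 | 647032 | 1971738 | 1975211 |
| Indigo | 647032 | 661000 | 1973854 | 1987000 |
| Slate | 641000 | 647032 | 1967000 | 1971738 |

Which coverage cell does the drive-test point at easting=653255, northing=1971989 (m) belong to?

Green

The point has easting = 653255 and northing = 1971989.
Only Green satisfies 651118 ≤ easting ≤ 661000 and 1967000 ≤ northing ≤ 1973854.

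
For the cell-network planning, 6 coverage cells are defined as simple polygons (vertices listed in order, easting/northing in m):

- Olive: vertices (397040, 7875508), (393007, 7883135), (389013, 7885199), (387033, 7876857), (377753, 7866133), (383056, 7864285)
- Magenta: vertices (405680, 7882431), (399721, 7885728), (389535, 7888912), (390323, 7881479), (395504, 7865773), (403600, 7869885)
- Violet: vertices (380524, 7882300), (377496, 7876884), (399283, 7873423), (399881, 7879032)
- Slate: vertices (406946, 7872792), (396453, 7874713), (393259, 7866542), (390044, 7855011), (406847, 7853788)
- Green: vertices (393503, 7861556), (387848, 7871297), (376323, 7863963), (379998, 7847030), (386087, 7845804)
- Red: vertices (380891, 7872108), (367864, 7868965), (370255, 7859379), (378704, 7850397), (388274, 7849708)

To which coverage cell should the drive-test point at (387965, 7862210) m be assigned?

Cast a ray rightward from (387965, 7862210). For each polygon, the edges (by vertex number in listed order) whose endpoints lie on opposite sides of northing = 7862210, where each meets that height, and whether that is right or left of the point:
Olive: no edge straddles that height → 0 crossings.
Magenta: no edge straddles that height → 0 crossings.
Violet: no edge straddles that height → 0 crossings.
Slate: 3–4 at easting≈392051.2 (right), 5–1 at easting≈406890.9 (right) → 2 crossings.
Green: 1–2 at easting≈393123.3 (right), 3–4 at easting≈376703.5 (left) → 1 crossing.
Red: 2–3 at easting≈369548.9 (left), 5–1 at easting≈384153.4 (left) → 0 crossings.
Only Green has an odd count, so the point is inside Green.

Green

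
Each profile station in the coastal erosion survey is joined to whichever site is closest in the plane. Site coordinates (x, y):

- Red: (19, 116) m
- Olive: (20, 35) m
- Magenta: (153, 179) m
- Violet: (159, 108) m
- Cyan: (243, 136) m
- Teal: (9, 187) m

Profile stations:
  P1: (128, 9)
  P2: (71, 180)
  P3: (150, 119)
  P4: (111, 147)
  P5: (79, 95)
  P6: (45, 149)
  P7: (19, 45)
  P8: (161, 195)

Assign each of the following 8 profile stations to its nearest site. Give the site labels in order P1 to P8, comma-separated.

P1 → Violet (d²=10762.00)
P2 → Teal (d²=3893.00)
P3 → Violet (d²=202.00)
P4 → Magenta (d²=2788.00)
P5 → Red (d²=4041.00)
P6 → Red (d²=1765.00)
P7 → Olive (d²=101.00)
P8 → Magenta (d²=320.00)

Violet, Teal, Violet, Magenta, Red, Red, Olive, Magenta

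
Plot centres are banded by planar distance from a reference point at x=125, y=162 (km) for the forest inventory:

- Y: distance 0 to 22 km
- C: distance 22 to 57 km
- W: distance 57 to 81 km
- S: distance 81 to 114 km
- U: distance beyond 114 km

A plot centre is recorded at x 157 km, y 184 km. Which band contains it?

Distance = √((157−125)² + (184−162)²) = √(1024.000 + 484.000) = 38.833 km.
22 ≤ 38.833 < 57 → C.

C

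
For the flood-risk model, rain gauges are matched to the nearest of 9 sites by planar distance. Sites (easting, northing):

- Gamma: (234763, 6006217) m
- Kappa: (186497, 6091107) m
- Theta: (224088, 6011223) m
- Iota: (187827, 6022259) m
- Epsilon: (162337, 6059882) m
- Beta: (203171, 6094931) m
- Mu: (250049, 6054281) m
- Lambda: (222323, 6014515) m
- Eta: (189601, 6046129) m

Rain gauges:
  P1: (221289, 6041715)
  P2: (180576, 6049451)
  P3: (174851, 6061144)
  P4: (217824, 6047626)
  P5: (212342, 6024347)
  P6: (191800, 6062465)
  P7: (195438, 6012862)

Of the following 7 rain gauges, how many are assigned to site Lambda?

2

P1 → Lambda
P2 → Eta
P3 → Epsilon
P4 → Eta
P5 → Lambda
P6 → Eta
P7 → Iota
2 of the 7 go to Lambda.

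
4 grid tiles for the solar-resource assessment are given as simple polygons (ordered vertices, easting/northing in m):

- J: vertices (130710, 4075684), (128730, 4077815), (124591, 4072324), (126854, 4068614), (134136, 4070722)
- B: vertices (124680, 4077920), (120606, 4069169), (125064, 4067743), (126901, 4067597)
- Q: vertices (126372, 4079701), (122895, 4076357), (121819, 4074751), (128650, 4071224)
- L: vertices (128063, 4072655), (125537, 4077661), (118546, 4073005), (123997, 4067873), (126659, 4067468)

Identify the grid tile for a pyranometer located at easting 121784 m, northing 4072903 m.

L

Cast a ray rightward from (121784, 4072903). For each polygon, the edges (by vertex number in listed order) whose endpoints lie on opposite sides of northing = 4072903, where each meets that height, and whether that is right or left of the point:
J: 2–3 at easting≈125027.4 (right), 5–1 at easting≈132630.1 (right) → 2 crossings.
B: 1–2 at easting≈122344.4 (right), 4–1 at easting≈125759.4 (right) → 2 crossings.
Q: 3–4 at easting≈125398.2 (right), 4–1 at easting≈128198.8 (right) → 2 crossings.
L: 1–2 at easting≈127937.9 (right), 3–4 at easting≈118654.3 (left) → 1 crossing.
Only L has an odd count, so the point is inside L.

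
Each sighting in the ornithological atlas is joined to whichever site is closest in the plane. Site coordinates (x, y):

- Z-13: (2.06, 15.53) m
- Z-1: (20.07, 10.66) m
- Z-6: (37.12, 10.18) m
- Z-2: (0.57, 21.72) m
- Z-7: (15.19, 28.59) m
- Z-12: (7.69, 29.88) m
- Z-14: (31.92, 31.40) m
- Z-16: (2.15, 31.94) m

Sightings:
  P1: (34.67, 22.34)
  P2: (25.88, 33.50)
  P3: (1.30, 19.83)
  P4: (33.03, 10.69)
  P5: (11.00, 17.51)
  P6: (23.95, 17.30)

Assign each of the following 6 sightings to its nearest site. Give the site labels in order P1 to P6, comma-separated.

P1 → Z-14 (d²=89.65)
P2 → Z-14 (d²=40.89)
P3 → Z-2 (d²=4.11)
P4 → Z-6 (d²=16.99)
P5 → Z-13 (d²=83.84)
P6 → Z-1 (d²=59.14)

Z-14, Z-14, Z-2, Z-6, Z-13, Z-1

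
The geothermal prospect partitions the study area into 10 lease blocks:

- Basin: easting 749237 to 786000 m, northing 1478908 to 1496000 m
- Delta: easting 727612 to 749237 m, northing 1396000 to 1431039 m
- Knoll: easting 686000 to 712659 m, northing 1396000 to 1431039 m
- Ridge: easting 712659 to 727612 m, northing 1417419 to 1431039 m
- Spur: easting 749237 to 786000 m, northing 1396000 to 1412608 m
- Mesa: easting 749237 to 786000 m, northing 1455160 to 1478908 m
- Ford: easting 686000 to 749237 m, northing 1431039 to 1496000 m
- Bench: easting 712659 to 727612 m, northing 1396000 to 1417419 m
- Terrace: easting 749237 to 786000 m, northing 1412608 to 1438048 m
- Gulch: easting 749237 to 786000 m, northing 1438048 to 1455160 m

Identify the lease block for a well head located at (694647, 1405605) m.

Knoll

The point has easting = 694647 and northing = 1405605.
Only Knoll satisfies 686000 ≤ easting ≤ 712659 and 1396000 ≤ northing ≤ 1431039.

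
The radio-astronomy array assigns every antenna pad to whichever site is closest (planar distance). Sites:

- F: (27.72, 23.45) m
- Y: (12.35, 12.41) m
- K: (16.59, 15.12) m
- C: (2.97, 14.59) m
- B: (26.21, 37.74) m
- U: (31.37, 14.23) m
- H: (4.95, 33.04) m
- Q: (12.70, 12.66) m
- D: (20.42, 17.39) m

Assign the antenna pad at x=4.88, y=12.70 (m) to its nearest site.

C

Squared distances to each site:
F: 637.228; Y: 55.885; K: 142.981; C: 7.220; B: 1081.971; U: 704.061; H: 413.721; Q: 61.154; D: 263.488.
Minimum at C.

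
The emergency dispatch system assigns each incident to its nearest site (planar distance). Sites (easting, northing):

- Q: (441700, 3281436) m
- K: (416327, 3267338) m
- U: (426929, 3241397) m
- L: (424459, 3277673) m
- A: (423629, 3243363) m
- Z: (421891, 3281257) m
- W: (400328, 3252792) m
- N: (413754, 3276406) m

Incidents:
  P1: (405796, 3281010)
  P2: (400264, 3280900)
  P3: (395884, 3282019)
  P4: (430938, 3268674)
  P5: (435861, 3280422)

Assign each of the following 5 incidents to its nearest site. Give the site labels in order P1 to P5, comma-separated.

P1 → N (d²=84526580.00)
P2 → N (d²=202176136.00)
P3 → N (d²=350842669.00)
P4 → L (d²=122959442.00)
P5 → Q (d²=35122117.00)

N, N, N, L, Q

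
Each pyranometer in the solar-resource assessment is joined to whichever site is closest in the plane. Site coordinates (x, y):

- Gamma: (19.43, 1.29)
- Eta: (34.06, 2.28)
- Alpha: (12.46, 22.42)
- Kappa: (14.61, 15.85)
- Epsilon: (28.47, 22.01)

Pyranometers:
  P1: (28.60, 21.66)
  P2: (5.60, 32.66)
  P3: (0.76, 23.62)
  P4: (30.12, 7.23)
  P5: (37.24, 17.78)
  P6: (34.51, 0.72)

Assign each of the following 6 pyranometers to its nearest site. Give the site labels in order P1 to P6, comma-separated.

Epsilon, Alpha, Alpha, Eta, Epsilon, Eta

P1 → Epsilon (d²=0.14)
P2 → Alpha (d²=151.92)
P3 → Alpha (d²=138.33)
P4 → Eta (d²=40.03)
P5 → Epsilon (d²=94.81)
P6 → Eta (d²=2.64)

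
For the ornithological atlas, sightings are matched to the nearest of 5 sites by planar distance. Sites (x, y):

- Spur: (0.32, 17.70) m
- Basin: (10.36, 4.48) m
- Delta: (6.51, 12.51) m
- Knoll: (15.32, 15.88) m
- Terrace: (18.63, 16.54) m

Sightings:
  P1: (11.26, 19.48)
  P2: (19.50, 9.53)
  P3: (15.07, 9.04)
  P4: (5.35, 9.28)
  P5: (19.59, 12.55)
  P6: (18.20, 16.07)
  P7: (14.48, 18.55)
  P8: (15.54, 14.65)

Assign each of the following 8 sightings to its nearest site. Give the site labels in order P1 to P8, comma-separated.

P1 → Knoll (d²=29.44)
P2 → Terrace (d²=49.90)
P3 → Basin (d²=42.98)
P4 → Delta (d²=11.78)
P5 → Terrace (d²=16.84)
P6 → Terrace (d²=0.41)
P7 → Knoll (d²=7.83)
P8 → Knoll (d²=1.56)

Knoll, Terrace, Basin, Delta, Terrace, Terrace, Knoll, Knoll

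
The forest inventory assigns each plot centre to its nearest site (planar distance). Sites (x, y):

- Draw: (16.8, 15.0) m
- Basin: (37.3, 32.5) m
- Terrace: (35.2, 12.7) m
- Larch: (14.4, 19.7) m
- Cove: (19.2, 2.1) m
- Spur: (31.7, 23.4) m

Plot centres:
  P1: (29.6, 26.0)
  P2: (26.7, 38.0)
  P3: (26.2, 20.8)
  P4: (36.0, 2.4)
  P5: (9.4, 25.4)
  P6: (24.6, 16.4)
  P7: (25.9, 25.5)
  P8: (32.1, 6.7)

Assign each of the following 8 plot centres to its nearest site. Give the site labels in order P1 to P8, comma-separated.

P1 → Spur (d²=11.17)
P2 → Basin (d²=142.61)
P3 → Spur (d²=37.01)
P4 → Terrace (d²=106.73)
P5 → Larch (d²=57.49)
P6 → Draw (d²=62.80)
P7 → Spur (d²=38.05)
P8 → Terrace (d²=45.61)

Spur, Basin, Spur, Terrace, Larch, Draw, Spur, Terrace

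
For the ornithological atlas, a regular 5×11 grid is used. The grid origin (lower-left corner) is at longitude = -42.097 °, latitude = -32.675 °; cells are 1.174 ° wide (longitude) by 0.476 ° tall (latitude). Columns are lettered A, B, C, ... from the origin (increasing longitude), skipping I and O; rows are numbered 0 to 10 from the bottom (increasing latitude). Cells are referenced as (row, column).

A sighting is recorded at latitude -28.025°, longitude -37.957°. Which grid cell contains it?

Column index: ⌊(-37.957 − -42.097) / 1.174⌋ = ⌊3.526⌋ = 3 → column D
Row offset from origin: ⌊(-28.025 − -32.675) / 0.476⌋ = ⌊9.769⌋ = 9 → row 9

(9, D)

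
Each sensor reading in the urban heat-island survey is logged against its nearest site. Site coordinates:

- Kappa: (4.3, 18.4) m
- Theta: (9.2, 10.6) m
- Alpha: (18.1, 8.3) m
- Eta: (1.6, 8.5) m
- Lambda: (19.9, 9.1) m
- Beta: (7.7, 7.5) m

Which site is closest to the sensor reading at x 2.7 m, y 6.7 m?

Eta

Squared distances to each site:
Kappa: 139.450; Theta: 57.460; Alpha: 239.720; Eta: 4.450; Lambda: 301.600; Beta: 25.640.
Minimum at Eta.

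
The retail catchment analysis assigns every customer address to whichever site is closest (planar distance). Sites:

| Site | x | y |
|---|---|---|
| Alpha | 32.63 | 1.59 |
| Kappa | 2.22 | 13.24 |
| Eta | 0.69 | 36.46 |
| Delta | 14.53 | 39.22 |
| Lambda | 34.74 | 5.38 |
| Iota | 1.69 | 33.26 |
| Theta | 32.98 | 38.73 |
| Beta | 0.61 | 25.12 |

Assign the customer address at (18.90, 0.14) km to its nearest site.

Squared distances to each site:
Alpha: 190.615; Kappa: 449.832; Eta: 1650.746; Delta: 1546.343; Lambda: 278.363; Iota: 1393.118; Theta: 1687.434; Beta: 958.524.
Minimum at Alpha.

Alpha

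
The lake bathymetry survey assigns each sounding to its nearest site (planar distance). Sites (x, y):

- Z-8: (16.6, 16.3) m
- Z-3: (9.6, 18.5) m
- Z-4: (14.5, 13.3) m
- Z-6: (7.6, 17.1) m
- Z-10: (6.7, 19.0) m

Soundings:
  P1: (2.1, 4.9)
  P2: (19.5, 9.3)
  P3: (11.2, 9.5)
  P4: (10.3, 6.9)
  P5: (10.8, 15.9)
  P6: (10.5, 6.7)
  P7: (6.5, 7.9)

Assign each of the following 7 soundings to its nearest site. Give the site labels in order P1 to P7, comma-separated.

P1 → Z-6 (d²=179.09)
P2 → Z-4 (d²=41.00)
P3 → Z-4 (d²=25.33)
P4 → Z-4 (d²=58.60)
P5 → Z-3 (d²=8.20)
P6 → Z-4 (d²=59.56)
P7 → Z-6 (d²=85.85)

Z-6, Z-4, Z-4, Z-4, Z-3, Z-4, Z-6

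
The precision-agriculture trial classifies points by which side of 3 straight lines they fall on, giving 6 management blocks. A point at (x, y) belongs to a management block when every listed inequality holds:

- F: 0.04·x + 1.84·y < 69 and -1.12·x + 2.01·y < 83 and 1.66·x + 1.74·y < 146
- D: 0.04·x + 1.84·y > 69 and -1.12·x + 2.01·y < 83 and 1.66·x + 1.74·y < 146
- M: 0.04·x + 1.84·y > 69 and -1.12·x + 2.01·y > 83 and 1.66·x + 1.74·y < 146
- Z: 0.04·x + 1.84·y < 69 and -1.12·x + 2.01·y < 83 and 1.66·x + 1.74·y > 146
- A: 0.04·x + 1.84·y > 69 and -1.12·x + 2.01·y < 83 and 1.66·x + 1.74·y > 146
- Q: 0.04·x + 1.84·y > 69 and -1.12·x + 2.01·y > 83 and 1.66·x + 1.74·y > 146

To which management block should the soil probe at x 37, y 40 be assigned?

0.04·37 + 1.84·40 = 75.080, which is > 69
-1.12·37 + 2.01·40 = 38.960, which is < 83
1.66·37 + 1.74·40 = 131.020, which is < 146
This sign pattern matches D.

D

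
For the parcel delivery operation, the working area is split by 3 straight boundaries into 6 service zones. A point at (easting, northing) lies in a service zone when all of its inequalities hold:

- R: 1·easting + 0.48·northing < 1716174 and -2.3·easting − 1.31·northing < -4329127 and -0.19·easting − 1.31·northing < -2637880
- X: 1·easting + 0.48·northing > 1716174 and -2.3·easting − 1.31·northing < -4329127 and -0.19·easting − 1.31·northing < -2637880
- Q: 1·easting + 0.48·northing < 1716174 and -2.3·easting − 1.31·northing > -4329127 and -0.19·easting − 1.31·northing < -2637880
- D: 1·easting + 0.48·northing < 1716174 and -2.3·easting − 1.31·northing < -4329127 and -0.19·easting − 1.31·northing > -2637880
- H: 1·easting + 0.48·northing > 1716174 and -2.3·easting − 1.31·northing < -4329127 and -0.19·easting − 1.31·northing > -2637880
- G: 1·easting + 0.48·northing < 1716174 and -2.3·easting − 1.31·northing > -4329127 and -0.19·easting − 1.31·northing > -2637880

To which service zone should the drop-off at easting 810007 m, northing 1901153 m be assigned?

1·810007 + 0.48·1901153 = 1722560.440, which is > 1716174
-2.3·810007 − 1.31·1901153 = -4353526.530, which is < -4329127
-0.19·810007 − 1.31·1901153 = -2644411.760, which is < -2637880
This sign pattern matches X.

X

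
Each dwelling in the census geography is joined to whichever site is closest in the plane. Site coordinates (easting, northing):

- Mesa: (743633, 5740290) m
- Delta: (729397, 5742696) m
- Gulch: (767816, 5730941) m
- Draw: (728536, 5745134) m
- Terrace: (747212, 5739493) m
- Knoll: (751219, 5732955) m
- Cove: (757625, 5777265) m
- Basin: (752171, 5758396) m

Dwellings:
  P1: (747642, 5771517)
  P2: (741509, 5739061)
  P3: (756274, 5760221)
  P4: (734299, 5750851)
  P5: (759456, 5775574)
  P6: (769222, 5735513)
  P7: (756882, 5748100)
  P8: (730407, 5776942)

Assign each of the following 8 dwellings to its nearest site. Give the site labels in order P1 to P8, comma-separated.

P1 → Cove (d²=132699793.00)
P2 → Mesa (d²=6021817.00)
P3 → Basin (d²=20165234.00)
P4 → Draw (d²=65896258.00)
P5 → Cove (d²=6212042.00)
P6 → Gulch (d²=22880020.00)
P7 → Basin (d²=128201137.00)
P8 → Cove (d²=740923853.00)

Cove, Mesa, Basin, Draw, Cove, Gulch, Basin, Cove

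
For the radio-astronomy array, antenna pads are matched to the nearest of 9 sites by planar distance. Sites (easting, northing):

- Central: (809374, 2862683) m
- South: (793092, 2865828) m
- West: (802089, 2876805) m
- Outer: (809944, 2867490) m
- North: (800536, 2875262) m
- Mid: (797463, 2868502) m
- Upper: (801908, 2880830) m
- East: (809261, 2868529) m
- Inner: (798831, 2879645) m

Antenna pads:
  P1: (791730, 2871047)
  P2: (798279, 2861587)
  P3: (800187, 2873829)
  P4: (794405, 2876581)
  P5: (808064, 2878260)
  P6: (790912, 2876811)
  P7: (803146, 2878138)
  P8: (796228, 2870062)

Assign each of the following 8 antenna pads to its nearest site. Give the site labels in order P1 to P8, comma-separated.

South, South, North, Inner, West, Inner, West, Mid

P1 → South (d²=29093005.00)
P2 → South (d²=44891050.00)
P3 → North (d²=2175290.00)
P4 → Inner (d²=28977572.00)
P5 → West (d²=37817650.00)
P6 → Inner (d²=70742117.00)
P7 → West (d²=2894138.00)
P8 → Mid (d²=3958825.00)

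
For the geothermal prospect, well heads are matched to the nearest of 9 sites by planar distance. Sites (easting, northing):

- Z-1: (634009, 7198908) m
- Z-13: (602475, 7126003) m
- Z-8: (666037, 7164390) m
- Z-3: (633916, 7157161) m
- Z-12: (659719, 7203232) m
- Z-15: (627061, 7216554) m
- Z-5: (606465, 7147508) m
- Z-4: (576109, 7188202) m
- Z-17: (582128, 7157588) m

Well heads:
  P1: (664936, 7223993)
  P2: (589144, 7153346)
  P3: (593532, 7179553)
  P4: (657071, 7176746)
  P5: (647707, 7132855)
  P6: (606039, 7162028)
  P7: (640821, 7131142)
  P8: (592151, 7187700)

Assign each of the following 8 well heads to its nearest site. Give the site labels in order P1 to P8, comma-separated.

Z-12, Z-17, Z-4, Z-8, Z-3, Z-5, Z-3, Z-4

P1 → Z-12 (d²=458236210.00)
P2 → Z-17 (d²=67218820.00)
P3 → Z-4 (d²=378366130.00)
P4 → Z-8 (d²=233059892.00)
P5 → Z-3 (d²=780973317.00)
P6 → Z-5 (d²=211011876.00)
P7 → Z-3 (d²=724667386.00)
P8 → Z-4 (d²=257597768.00)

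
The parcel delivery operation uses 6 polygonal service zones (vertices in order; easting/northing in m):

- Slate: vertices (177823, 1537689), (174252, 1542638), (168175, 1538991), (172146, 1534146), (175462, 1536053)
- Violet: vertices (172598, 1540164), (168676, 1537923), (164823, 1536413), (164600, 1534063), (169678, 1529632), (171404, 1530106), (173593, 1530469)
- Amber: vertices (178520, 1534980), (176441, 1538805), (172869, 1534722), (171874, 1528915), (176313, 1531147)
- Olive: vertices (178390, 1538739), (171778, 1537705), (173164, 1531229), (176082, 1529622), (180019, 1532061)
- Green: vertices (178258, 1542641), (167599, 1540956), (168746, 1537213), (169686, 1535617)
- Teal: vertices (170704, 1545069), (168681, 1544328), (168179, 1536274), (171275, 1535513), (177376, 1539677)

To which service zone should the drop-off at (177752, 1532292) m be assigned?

Cast a ray rightward from (177752, 1532292). For each polygon, the edges (by vertex number in listed order) whose endpoints lie on opposite sides of northing = 1532292, where each meets that height, and whether that is right or left of the point:
Slate: no edge straddles that height → 0 crossings.
Violet: 4–5 at easting≈166629.6 (left), 7–1 at easting≈173405.9 (left) → 0 crossings.
Amber: 3–4 at easting≈172452.6 (left), 5–1 at easting≈176972.3 (left) → 0 crossings.
Olive: 2–3 at easting≈172936.5 (left), 5–1 at easting≈179962.7 (right) → 1 crossing.
Green: no edge straddles that height → 0 crossings.
Teal: no edge straddles that height → 0 crossings.
Only Olive has an odd count, so the point is inside Olive.

Olive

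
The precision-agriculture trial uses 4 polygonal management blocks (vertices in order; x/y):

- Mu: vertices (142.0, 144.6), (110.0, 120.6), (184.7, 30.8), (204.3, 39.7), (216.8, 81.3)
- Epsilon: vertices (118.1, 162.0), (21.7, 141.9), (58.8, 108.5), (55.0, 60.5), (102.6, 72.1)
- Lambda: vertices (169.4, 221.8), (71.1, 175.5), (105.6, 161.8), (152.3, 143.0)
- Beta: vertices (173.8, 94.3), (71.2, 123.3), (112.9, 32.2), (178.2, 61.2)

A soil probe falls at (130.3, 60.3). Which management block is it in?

Beta

Cast a ray rightward from (130.3, 60.3). For each polygon, the edges (by vertex number in listed order) whose endpoints lie on opposite sides of y = 60.3, where each meets that height, and whether that is right or left of the point:
Mu: 2–3 at x≈160.16 (right), 4–5 at x≈210.49 (right) → 2 crossings.
Epsilon: no edge straddles that height → 0 crossings.
Lambda: no edge straddles that height → 0 crossings.
Beta: 2–3 at x≈100.04 (left), 3–4 at x≈176.17 (right) → 1 crossing.
Only Beta has an odd count, so the point is inside Beta.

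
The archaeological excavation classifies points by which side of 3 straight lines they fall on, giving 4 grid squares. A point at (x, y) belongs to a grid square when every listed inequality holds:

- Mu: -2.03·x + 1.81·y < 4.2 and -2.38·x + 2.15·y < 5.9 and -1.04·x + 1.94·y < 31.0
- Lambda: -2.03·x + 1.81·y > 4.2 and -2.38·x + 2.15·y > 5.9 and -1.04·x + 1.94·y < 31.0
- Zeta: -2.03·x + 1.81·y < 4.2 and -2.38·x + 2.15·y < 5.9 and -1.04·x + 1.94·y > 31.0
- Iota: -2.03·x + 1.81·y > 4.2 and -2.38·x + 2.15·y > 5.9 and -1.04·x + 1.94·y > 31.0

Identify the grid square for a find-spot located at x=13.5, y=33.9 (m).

Iota

-2.03·13.5 + 1.81·33.9 = 33.954, which is > 4.2
-2.38·13.5 + 2.15·33.9 = 40.755, which is > 5.9
-1.04·13.5 + 1.94·33.9 = 51.726, which is > 31.0
This sign pattern matches Iota.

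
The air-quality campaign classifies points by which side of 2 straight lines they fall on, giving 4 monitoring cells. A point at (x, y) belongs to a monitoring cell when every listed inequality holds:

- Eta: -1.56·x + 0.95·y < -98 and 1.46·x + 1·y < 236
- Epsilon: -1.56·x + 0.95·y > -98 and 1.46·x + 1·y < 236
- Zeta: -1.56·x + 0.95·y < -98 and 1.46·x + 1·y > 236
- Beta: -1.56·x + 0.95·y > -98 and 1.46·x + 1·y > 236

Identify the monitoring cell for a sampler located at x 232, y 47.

-1.56·232 + 0.95·47 = -317.270, which is < -98
1.46·232 + 1·47 = 385.720, which is > 236
This sign pattern matches Zeta.

Zeta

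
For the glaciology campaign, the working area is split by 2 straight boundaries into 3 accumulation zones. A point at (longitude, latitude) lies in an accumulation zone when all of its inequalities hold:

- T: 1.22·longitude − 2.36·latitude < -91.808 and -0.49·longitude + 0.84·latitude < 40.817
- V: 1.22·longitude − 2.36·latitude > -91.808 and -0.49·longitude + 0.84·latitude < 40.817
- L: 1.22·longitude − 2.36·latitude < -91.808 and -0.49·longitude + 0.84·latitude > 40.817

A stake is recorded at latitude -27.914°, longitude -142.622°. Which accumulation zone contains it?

L

1.22·-142.622 − 2.36·-27.914 = -108.122, which is < -91.808
-0.49·-142.622 + 0.84·-27.914 = 46.437, which is > 40.817
This sign pattern matches L.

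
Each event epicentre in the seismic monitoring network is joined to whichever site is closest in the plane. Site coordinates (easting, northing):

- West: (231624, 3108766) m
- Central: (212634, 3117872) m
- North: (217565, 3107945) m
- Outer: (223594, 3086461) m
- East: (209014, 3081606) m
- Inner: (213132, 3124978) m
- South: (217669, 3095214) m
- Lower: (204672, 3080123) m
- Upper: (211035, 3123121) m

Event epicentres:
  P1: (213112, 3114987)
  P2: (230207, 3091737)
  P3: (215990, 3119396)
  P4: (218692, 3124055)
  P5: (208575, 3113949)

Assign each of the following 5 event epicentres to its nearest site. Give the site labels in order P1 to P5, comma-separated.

Central, Outer, Central, Inner, Central

P1 → Central (d²=8551709.00)
P2 → Outer (d²=71567945.00)
P3 → Central (d²=13585312.00)
P4 → Inner (d²=31765529.00)
P5 → Central (d²=31865410.00)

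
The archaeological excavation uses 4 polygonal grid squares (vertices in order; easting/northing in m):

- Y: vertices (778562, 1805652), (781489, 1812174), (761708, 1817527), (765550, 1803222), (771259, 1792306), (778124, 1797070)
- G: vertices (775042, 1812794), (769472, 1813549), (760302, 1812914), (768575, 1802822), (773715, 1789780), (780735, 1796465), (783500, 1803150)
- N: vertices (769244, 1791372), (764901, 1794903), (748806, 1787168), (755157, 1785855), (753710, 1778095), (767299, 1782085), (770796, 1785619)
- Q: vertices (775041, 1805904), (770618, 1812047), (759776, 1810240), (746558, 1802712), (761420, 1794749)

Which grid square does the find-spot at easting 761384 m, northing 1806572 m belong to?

Q

Cast a ray rightward from (761384, 1806572). For each polygon, the edges (by vertex number in listed order) whose endpoints lie on opposite sides of northing = 1806572, where each meets that height, and whether that is right or left of the point:
Y: 1–2 at easting≈778974.9 (right), 3–4 at easting≈764650.3 (right) → 2 crossings.
G: 3–4 at easting≈765500.9 (right), 7–1 at easting≈780498.8 (right) → 2 crossings.
N: no edge straddles that height → 0 crossings.
Q: 1–2 at easting≈774560.0 (right), 3–4 at easting≈753335.6 (left) → 1 crossing.
Only Q has an odd count, so the point is inside Q.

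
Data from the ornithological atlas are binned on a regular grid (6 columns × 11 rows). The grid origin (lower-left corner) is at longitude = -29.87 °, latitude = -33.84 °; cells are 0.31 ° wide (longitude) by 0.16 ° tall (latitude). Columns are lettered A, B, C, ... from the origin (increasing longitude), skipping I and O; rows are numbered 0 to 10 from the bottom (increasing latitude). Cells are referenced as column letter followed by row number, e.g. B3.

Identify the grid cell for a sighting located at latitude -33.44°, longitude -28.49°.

E2

Column index: ⌊(-28.49 − -29.87) / 0.31⌋ = ⌊4.452⌋ = 4 → column E
Row offset from origin: ⌊(-33.44 − -33.84) / 0.16⌋ = ⌊2.500⌋ = 2 → row 2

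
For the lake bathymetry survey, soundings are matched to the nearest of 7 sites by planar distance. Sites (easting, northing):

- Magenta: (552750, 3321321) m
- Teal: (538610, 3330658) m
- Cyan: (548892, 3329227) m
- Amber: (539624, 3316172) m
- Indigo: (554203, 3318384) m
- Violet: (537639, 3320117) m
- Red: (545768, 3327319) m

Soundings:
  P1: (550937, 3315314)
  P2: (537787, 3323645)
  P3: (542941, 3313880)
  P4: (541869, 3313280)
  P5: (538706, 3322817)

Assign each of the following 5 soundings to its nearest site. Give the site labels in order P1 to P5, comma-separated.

Indigo, Violet, Amber, Amber, Violet

P1 → Indigo (d²=20091656.00)
P2 → Violet (d²=12468688.00)
P3 → Amber (d²=16255753.00)
P4 → Amber (d²=13403689.00)
P5 → Violet (d²=8428489.00)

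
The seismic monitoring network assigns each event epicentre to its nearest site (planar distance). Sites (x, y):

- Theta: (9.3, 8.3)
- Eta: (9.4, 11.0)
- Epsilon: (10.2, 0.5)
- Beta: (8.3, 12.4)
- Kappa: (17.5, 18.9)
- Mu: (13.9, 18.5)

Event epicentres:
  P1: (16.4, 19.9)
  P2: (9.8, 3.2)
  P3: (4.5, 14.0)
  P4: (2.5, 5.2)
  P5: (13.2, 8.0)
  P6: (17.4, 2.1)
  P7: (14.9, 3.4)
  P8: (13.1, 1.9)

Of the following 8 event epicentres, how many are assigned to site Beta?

1

P1 → Kappa
P2 → Epsilon
P3 → Beta
P4 → Theta
P5 → Theta
P6 → Epsilon
P7 → Epsilon
P8 → Epsilon
1 of the 8 goes to Beta.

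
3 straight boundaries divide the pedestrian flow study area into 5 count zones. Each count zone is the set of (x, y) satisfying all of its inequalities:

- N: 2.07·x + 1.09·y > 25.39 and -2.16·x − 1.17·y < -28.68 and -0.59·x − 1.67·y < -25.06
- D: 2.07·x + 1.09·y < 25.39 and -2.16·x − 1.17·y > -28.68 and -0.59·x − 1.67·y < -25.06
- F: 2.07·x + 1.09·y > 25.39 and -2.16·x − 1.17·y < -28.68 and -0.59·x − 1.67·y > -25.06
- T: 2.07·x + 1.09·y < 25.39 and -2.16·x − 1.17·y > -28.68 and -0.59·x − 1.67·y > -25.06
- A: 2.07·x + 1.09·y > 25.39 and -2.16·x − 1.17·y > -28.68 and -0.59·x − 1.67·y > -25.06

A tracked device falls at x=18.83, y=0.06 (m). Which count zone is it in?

F

2.07·18.83 + 1.09·0.06 = 39.043, which is > 25.39
-2.16·18.83 − 1.17·0.06 = -40.743, which is < -28.68
-0.59·18.83 − 1.67·0.06 = -11.210, which is > -25.06
This sign pattern matches F.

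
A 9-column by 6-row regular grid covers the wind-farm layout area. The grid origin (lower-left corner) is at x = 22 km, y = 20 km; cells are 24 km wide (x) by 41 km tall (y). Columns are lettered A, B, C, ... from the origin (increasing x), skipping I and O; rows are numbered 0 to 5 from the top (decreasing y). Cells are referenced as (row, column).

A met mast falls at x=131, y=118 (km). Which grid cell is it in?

Column index: ⌊(131 − 22) / 24⌋ = ⌊4.542⌋ = 4 → column E
Row offset from origin: ⌊(118 − 20) / 41⌋ = ⌊2.390⌋ = 2 → row 3 (counted from top)

(3, E)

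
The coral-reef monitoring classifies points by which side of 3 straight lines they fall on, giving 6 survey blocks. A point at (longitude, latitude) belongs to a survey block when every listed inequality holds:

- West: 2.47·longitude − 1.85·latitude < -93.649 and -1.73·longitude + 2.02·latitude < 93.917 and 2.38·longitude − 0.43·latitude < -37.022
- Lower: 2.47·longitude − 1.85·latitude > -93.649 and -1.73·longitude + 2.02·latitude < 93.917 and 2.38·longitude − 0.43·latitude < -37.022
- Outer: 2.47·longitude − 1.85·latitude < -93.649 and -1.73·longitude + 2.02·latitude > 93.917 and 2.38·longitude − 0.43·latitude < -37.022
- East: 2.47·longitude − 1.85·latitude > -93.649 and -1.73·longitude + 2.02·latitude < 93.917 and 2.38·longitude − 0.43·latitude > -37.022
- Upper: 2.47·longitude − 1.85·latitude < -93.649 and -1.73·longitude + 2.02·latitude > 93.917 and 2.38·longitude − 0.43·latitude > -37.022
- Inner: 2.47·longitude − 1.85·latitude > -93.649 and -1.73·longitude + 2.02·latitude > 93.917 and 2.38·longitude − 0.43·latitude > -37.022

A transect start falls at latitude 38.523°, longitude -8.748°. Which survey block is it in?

Lower

2.47·-8.748 − 1.85·38.523 = -92.875, which is > -93.649
-1.73·-8.748 + 2.02·38.523 = 92.951, which is < 93.917
2.38·-8.748 − 0.43·38.523 = -37.385, which is < -37.022
This sign pattern matches Lower.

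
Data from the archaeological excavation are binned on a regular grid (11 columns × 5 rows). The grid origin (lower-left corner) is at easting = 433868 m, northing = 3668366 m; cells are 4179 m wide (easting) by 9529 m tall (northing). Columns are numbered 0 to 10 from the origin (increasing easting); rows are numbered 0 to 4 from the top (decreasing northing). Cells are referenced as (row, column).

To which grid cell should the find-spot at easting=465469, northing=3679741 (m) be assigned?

(3, 7)

Column index: ⌊(465469 − 433868) / 4179⌋ = ⌊7.562⌋ = 7
Row offset from origin: ⌊(3679741 − 3668366) / 9529⌋ = ⌊1.194⌋ = 1 → row 3 (counted from top)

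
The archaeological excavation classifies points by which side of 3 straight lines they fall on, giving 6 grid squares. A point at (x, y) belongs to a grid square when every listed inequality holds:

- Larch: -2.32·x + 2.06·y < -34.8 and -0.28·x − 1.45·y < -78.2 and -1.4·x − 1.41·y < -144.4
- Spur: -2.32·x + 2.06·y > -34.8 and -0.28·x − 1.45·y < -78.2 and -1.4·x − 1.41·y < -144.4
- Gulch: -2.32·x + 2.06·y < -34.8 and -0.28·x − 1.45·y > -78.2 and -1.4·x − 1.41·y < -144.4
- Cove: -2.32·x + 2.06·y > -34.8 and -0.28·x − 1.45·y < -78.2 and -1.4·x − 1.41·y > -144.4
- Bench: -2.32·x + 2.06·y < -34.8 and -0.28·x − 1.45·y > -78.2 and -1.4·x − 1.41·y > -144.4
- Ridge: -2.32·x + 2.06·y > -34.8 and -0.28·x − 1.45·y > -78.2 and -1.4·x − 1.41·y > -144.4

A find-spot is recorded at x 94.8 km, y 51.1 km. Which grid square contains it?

Larch

-2.32·94.8 + 2.06·51.1 = -114.670, which is < -34.8
-0.28·94.8 − 1.45·51.1 = -100.639, which is < -78.2
-1.4·94.8 − 1.41·51.1 = -204.771, which is < -144.4
This sign pattern matches Larch.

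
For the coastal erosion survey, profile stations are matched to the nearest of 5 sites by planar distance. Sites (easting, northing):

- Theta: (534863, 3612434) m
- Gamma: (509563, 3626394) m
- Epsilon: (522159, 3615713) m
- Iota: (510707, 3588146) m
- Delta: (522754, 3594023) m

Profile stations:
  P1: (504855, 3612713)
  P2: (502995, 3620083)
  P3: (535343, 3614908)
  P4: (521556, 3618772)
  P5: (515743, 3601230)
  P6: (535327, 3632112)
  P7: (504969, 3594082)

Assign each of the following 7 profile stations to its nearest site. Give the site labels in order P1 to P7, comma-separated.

Gamma, Gamma, Theta, Epsilon, Delta, Theta, Iota

P1 → Gamma (d²=209335025.00)
P2 → Gamma (d²=82967345.00)
P3 → Theta (d²=6351076.00)
P4 → Epsilon (d²=9721090.00)
P5 → Delta (d²=101094970.00)
P6 → Theta (d²=387438980.00)
P7 → Iota (d²=68160740.00)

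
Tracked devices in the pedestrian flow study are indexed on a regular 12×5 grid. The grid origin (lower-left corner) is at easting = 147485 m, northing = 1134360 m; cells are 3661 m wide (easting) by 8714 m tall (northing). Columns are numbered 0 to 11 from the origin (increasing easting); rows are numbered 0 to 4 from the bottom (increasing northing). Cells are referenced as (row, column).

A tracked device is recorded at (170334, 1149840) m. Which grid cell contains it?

Column index: ⌊(170334 − 147485) / 3661⌋ = ⌊6.241⌋ = 6
Row offset from origin: ⌊(1149840 − 1134360) / 8714⌋ = ⌊1.776⌋ = 1 → row 1

(1, 6)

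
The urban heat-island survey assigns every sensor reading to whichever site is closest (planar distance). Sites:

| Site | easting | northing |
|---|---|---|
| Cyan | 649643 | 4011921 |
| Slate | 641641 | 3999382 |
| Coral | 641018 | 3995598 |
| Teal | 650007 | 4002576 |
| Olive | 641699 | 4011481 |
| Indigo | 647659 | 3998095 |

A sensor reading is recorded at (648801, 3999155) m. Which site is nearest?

Indigo

Squared distances to each site:
Cyan: 163679720.000; Slate: 51317129.000; Coral: 73227338.000; Teal: 13157677.000; Olive: 202368680.000; Indigo: 2427764.000.
Minimum at Indigo.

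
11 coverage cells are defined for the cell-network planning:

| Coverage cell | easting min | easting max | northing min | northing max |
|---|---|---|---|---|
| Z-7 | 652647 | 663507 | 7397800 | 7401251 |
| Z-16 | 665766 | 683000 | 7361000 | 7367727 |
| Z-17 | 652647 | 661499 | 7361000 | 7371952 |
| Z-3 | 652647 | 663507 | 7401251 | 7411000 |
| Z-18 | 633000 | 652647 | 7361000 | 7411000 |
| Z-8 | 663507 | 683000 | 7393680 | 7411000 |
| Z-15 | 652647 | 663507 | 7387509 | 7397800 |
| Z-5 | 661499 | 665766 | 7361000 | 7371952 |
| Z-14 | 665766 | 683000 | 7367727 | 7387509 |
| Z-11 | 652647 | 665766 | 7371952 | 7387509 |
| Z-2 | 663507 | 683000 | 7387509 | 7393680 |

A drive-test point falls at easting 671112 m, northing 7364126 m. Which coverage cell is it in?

The point has easting = 671112 and northing = 7364126.
Only Z-16 satisfies 665766 ≤ easting ≤ 683000 and 7361000 ≤ northing ≤ 7367727.

Z-16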